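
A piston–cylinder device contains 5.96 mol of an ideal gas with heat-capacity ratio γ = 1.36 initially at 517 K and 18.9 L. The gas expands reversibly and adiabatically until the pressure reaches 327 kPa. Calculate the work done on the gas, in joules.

-22300 J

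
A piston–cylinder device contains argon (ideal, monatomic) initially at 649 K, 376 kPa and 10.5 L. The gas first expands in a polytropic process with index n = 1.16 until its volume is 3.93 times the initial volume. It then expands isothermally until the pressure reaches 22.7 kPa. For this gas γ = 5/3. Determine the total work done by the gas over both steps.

n = P₁V₁/(RT₁) = 376×10.5/(8.314×649) = 0.732 mol.
Step 1 — Polytropic n=1.16: T₂ = T₁(V₁/V₂)^(n−1) = 649×(0.254)^0.16 = 521 K; P₂ = P₁(V₁/V₂)^n = 76.9 kPa.
W = (P₁V₁−P₂V₂)/(n−1) = (376×10.5−76.9×41.3)/0.16 = 4850 J.
ΔU = nCvΔT = 0.732×12.5×(521−649) = -1160 J.
Q = ΔU + W = 3690 J.
State after step 1: P = 76.9 kPa, V = 41.3 L, T = 521 K.
Step 2 — Isothermal: T stays 521 K; PV = const ⇒ V₂ = 140 L, P₂ = 22.7 kPa.
ΔU = 0 (ideal gas, T constant).
W = nRT ln(V₂/V₁) = 0.732×8.314×521×ln(3.39) = 3870 J.
Q = ΔU + W = 3870 J.
Net over both steps: W = 8720 J, Q = 7560 J, ΔU = -1160 J.

8720 J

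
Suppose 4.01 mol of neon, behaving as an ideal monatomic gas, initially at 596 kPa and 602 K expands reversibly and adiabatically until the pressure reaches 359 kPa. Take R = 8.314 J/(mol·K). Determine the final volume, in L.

45.6 L

V₁ = nRT₁/P₁ = 4.01×8.314×602/596 = 33.7 L.
Adiabatic: T₂/T₁ = (P₂/P₁)^((γ−1)/γ) ⇒ T₂ = 602×(0.602)^0.400 = 492 K; V₂ = 45.6 L.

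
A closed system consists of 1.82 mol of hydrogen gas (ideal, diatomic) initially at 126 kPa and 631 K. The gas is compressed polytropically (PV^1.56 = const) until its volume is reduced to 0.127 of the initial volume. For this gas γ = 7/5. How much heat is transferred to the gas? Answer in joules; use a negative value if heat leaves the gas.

V₁ = nRT₁/P₁ = 1.82×8.314×631/126 = 75.8 L.
Polytropic n=1.56: T₂ = T₁(V₁/V₂)^(n−1) = 631×(7.87)^0.56 = 2000 K; P₂ = P₁(V₁/V₂)^n = 3150 kPa.
W = (P₁V₁−P₂V₂)/(n−1) = (126×75.8−3150×9.62)/0.56 = -37100 J.
ΔU = nCvΔT = 1.82×20.8×(2000−631) = 51900 J.
Q = ΔU + W = 14800 J.

14800 J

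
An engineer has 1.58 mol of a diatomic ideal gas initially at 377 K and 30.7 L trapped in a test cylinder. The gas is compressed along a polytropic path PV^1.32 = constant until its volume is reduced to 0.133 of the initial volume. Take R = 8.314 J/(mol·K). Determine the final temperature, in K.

P₁ = nRT₁/V₁ = 1.58×8.314×377/30.7 = 161 kPa.
Polytropic n=1.32: T₂ = T₁(V₁/V₂)^(n−1) = 377×(7.52)^0.32 = 719 K; P₂ = P₁(V₁/V₂)^n = 2310 kPa.

719 K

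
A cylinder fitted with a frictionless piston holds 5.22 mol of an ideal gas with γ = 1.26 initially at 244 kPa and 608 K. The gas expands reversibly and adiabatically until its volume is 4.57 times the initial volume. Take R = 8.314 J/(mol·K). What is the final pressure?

36.0 kPa

V₁ = nRT₁/P₁ = 5.22×8.314×608/244 = 108 L.
Adiabatic: TV^(γ−1) = const ⇒ T₂ = 608×(0.219)^0.260 = 410 K; PV^γ = const ⇒ P₂ = 36.0 kPa.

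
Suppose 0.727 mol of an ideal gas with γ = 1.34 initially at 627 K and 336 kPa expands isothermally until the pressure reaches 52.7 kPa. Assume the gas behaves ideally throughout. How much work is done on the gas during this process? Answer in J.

-7020 J

V₁ = nRT₁/P₁ = 0.727×8.314×627/336 = 11.3 L.
Isothermal: T stays 627 K; PV = const ⇒ V₂ = 71.9 L, P₂ = 52.7 kPa.
W = nRT ln(V₂/V₁) = 0.727×8.314×627×ln(6.38) = 7020 J.
Work done on the gas = −W_by = -7020 J.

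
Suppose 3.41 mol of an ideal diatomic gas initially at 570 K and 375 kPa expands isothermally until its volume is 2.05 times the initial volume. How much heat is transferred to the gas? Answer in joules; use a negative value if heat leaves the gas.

V₁ = nRT₁/P₁ = 3.41×8.314×570/375 = 43.1 L.
Isothermal: T stays 570 K; PV = const ⇒ V₂ = 88.3 L, P₂ = 183 kPa.
ΔU = 0 (ideal gas, T constant).
W = nRT ln(V₂/V₁) = 3.41×8.314×570×ln(2.05) = 11600 J.
Q = ΔU + W = 11600 J.

11600 J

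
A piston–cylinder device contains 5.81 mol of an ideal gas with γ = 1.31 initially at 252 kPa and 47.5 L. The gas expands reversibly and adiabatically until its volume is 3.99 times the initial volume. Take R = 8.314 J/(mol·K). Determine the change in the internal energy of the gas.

-13500 J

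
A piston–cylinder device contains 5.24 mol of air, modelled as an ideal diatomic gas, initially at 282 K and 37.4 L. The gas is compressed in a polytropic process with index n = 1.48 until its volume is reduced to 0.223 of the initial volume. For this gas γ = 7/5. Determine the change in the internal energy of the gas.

32400 J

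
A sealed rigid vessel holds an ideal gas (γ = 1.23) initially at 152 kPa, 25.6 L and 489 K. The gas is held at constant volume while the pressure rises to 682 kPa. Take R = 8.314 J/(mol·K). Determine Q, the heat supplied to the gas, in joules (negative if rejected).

n = P₁V₁/(RT₁) = 152×25.6/(8.314×489) = 0.957 mol.
Isochoric: V stays 25.6 L; P/T = const ⇒ T₂ = 2190 K, P₂ = 682 kPa.
W = 0 (no volume change).
ΔU = nCvΔT = 0.957×36.1×(2190−489) = 59000 J.
Q = ΔU = 59000 J.

59000 J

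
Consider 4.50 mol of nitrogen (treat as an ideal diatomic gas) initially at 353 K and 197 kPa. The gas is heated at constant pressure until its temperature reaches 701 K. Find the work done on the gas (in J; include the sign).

-13000 J

V₁ = nRT₁/P₁ = 4.50×8.314×353/197 = 67.0 L.
Isobaric: P stays 197 kPa; V/T = const ⇒ T₂ = 701 K, V₂ = 133 L.
W = PΔV = 197×(133−67.0) kPa·L = 13000 J.
Work done on the gas = −W_by = -13000 J.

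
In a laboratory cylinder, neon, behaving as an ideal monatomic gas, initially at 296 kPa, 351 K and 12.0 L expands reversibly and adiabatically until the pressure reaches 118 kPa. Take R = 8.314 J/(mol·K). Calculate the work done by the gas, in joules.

1640 J

n = P₁V₁/(RT₁) = 296×12.0/(8.314×351) = 1.22 mol.
Adiabatic: T₂/T₁ = (P₂/P₁)^((γ−1)/γ) ⇒ T₂ = 351×(0.399)^0.400 = 243 K; V₂ = 20.8 L.
ΔU = nCvΔT = 1.22×12.5×(243−351) = -1640 J.
Q = 0 for an adiabatic process, so W = −ΔU = 1640 J.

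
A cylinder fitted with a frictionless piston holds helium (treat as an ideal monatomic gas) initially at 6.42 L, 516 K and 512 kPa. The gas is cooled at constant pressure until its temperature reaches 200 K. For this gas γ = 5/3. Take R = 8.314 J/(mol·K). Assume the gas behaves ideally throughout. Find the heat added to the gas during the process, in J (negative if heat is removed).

-5030 J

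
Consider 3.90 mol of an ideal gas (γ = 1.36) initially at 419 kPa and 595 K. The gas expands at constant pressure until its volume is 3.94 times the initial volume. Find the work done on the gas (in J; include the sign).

V₁ = nRT₁/P₁ = 3.90×8.314×595/419 = 46.0 L.
Isobaric: P stays 419 kPa; V/T = const ⇒ T₂ = 2340 K, V₂ = 181 L.
W = PΔV = 419×(181−46.0) kPa·L = 56700 J.
Work done on the gas = −W_by = -56700 J.

-56700 J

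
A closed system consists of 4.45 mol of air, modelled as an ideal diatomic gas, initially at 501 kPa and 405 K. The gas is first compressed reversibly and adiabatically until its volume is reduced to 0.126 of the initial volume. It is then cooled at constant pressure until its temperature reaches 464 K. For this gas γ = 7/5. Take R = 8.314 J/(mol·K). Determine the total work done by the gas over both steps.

-65500 J

V₁ = nRT₁/P₁ = 4.45×8.314×405/501 = 29.9 L.
Step 1 — Adiabatic: TV^(γ−1) = const ⇒ T₂ = 405×(7.94)^0.400 = 927 K; PV^γ = const ⇒ P₂ = 9110 kPa.
ΔU = nCvΔT = 4.45×20.8×(927−405) = 48300 J.
Q = 0 for an adiabatic process, so W = −ΔU = -48300 J.
State after step 1: P = 9110 kPa, V = 3.77 L, T = 927 K.
Step 2 — Isobaric: P stays 9110 kPa; V/T = const ⇒ T₂ = 464 K, V₂ = 1.89 L.
W = PΔV = 9110×(1.89−3.77) kPa·L = -17100 J.
ΔU = nCvΔT = 4.45×20.8×(464−927) = -42900 J.
Q = ΔU + W = nCpΔT = -60000 J.
Net over both steps: W = -65500 J, Q = -60000 J, ΔU = 5460 J.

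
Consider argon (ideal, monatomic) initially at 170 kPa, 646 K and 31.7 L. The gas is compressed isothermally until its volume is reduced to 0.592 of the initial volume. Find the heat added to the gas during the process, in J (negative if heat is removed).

n = P₁V₁/(RT₁) = 170×31.7/(8.314×646) = 1.00 mol.
Isothermal: T stays 646 K; PV = const ⇒ V₂ = 18.8 L, P₂ = 287 kPa.
ΔU = 0 (ideal gas, T constant).
W = nRT ln(V₂/V₁) = 1.00×8.314×646×ln(0.592) = -2830 J.
Q = ΔU + W = -2830 J.

-2830 J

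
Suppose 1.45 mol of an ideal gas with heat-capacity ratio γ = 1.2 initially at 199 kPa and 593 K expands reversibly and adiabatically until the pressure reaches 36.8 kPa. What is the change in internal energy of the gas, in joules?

-8760 J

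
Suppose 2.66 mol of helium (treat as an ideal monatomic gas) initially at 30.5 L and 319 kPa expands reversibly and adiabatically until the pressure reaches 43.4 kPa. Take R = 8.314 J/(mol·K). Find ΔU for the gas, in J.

-8020 J

T₁ = P₁V₁/(nR) = 319×30.5/(2.66×8.314) = 440 K.
Adiabatic: T₂/T₁ = (P₂/P₁)^((γ−1)/γ) ⇒ T₂ = 440×(0.136)^0.400 = 198 K; V₂ = 101 L.
For an ideal gas ΔU = nCvΔT with Cv = (3/2)R = 12.5 J/(mol·K).
ΔU = 2.66×12.5×(198−440) = -8020 J.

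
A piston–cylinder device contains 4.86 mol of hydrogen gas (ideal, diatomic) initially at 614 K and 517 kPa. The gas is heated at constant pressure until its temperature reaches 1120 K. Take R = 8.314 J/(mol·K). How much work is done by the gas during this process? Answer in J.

V₁ = nRT₁/P₁ = 4.86×8.314×614/517 = 48.0 L.
Isobaric: P stays 517 kPa; V/T = const ⇒ T₂ = 1120 K, V₂ = 87.5 L.
W = PΔV = 517×(87.5−48.0) kPa·L = 20400 J.

20400 J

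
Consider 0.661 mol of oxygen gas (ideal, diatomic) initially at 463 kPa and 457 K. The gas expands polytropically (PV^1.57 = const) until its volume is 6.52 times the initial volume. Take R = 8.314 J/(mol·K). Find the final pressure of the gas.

24.4 kPa

V₁ = nRT₁/P₁ = 0.661×8.314×457/463 = 5.42 L.
Polytropic n=1.57: T₂ = T₁(V₁/V₂)^(n−1) = 457×(0.153)^0.57 = 157 K; P₂ = P₁(V₁/V₂)^n = 24.4 kPa.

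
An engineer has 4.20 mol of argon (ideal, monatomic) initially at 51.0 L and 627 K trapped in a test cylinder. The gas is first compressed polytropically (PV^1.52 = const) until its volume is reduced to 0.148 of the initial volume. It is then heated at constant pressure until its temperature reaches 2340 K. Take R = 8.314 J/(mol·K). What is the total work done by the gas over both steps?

-49000 J

P₁ = nRT₁/V₁ = 4.20×8.314×627/51.0 = 429 kPa.
Step 1 — Polytropic n=1.52: T₂ = T₁(V₁/V₂)^(n−1) = 627×(6.76)^0.52 = 1690 K; P₂ = P₁(V₁/V₂)^n = 7830 kPa.
W = (P₁V₁−P₂V₂)/(n−1) = (429×51.0−7830×7.55)/0.52 = -71600 J.
ΔU = nCvΔT = 4.20×12.5×(1690−627) = 55900 J.
Q = ΔU + W = -15800 J.
State after step 1: P = 7830 kPa, V = 7.55 L, T = 1690 K.
Step 2 — Isobaric: P stays 7830 kPa; V/T = const ⇒ T₂ = 2340 K, V₂ = 10.4 L.
W = PΔV = 7830×(10.4−7.55) kPa·L = 22600 J.
ΔU = nCvΔT = 4.20×12.5×(2340−1690) = 33900 J.
Q = ΔU + W = nCpΔT = 56500 J.
Net over both steps: W = -49000 J, Q = 40700 J, ΔU = 89700 J.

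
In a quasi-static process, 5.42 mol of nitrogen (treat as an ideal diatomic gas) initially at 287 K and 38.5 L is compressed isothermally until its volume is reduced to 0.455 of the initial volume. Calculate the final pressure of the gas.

738 kPa

P₁ = nRT₁/V₁ = 5.42×8.314×287/38.5 = 336 kPa.
Isothermal: T stays 287 K; PV = const ⇒ V₂ = 17.5 L, P₂ = 738 kPa.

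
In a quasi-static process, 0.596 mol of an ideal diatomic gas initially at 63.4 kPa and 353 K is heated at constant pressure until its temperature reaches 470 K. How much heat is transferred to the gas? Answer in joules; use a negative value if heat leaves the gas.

V₁ = nRT₁/P₁ = 0.596×8.314×353/63.4 = 27.6 L.
Isobaric: P stays 63.4 kPa; V/T = const ⇒ T₂ = 470 K, V₂ = 36.7 L.
W = PΔV = 63.4×(36.7−27.6) kPa·L = 580 J.
ΔU = nCvΔT = 0.596×20.8×(470−353) = 1450 J.
Q = ΔU + W = nCpΔT = 2030 J.

2030 J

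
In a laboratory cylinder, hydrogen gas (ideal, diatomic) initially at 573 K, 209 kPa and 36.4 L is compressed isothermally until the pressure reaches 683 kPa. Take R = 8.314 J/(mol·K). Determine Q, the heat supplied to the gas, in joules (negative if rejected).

n = P₁V₁/(RT₁) = 209×36.4/(8.314×573) = 1.60 mol.
Isothermal: T stays 573 K; PV = const ⇒ V₂ = 11.1 L, P₂ = 683 kPa.
ΔU = 0 (ideal gas, T constant).
W = nRT ln(V₂/V₁) = 1.60×8.314×573×ln(0.306) = -9010 J.
Q = ΔU + W = -9010 J.

-9010 J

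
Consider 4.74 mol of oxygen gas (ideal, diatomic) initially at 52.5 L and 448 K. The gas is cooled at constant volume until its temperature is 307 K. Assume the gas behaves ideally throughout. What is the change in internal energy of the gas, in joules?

-13900 J

P₁ = nRT₁/V₁ = 4.74×8.314×448/52.5 = 336 kPa.
Isochoric: V stays 52.5 L; P/T = const ⇒ T₂ = 307 K, P₂ = 230 kPa.
For an ideal gas ΔU = nCvΔT with Cv = (5/2)R = 20.8 J/(mol·K).
ΔU = 4.74×20.8×(307−448) = -13900 J.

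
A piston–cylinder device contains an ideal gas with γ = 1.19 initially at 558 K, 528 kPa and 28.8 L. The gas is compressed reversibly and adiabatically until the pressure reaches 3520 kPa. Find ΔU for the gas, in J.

28300 J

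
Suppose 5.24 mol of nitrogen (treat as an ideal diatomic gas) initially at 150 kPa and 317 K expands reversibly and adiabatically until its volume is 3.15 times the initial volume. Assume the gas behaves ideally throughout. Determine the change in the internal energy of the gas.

V₁ = nRT₁/P₁ = 5.24×8.314×317/150 = 92.1 L.
Adiabatic: TV^(γ−1) = const ⇒ T₂ = 317×(0.317)^0.400 = 200 K; PV^γ = const ⇒ P₂ = 30.1 kPa.
For an ideal gas ΔU = nCvΔT with Cv = (5/2)R = 20.8 J/(mol·K).
ΔU = 5.24×20.8×(200−317) = -12700 J.

-12700 J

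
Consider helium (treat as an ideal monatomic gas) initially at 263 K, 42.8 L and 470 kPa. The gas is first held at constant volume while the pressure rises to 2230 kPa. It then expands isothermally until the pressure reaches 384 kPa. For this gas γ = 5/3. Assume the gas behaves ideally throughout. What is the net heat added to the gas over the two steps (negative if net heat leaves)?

n = P₁V₁/(RT₁) = 470×42.8/(8.314×263) = 9.20 mol.
Step 1 — Isochoric: V stays 42.8 L; P/T = const ⇒ T₂ = 1250 K, P₂ = 2230 kPa.
W = 0 (no volume change).
ΔU = nCvΔT = 9.20×12.5×(1250−263) = 113000 J.
Q = ΔU = 113000 J.
State after step 1: P = 2230 kPa, V = 42.8 L, T = 1250 K.
Step 2 — Isothermal: T stays 1250 K; PV = const ⇒ V₂ = 249 L, P₂ = 384 kPa.
ΔU = 0 (ideal gas, T constant).
W = nRT ln(V₂/V₁) = 9.20×8.314×1250×ln(5.81) = 168000 J.
Q = ΔU + W = 168000 J.
Net over both steps: W = 168000 J, Q = 281000 J, ΔU = 113000 J.

281000 J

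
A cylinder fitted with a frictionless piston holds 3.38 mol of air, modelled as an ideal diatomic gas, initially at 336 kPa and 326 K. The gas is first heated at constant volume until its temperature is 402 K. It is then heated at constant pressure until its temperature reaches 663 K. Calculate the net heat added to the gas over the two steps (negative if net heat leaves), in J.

31000 J

V₁ = nRT₁/P₁ = 3.38×8.314×326/336 = 27.3 L.
Step 1 — Isochoric: V stays 27.3 L; P/T = const ⇒ T₂ = 402 K, P₂ = 414 kPa.
W = 0 (no volume change).
ΔU = nCvΔT = 3.38×20.8×(402−326) = 5340 J.
Q = ΔU = 5340 J.
State after step 1: P = 414 kPa, V = 27.3 L, T = 402 K.
Step 2 — Isobaric: P stays 414 kPa; V/T = const ⇒ T₂ = 663 K, V₂ = 45.0 L.
W = PΔV = 414×(45.0−27.3) kPa·L = 7330 J.
ΔU = nCvΔT = 3.38×20.8×(663−402) = 18300 J.
Q = ΔU + W = nCpΔT = 25700 J.
Net over both steps: W = 7330 J, Q = 31000 J, ΔU = 23700 J.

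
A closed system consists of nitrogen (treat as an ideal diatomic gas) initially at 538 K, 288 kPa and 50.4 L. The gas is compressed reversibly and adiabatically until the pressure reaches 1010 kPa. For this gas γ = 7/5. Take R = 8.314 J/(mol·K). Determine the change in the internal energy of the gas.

15600 J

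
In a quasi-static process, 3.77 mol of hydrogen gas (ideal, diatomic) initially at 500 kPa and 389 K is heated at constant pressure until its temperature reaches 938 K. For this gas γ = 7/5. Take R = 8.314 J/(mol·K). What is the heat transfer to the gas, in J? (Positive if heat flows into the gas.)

V₁ = nRT₁/P₁ = 3.77×8.314×389/500 = 24.4 L.
Isobaric: P stays 500 kPa; V/T = const ⇒ T₂ = 938 K, V₂ = 58.8 L.
W = PΔV = 500×(58.8−24.4) kPa·L = 17200 J.
ΔU = nCvΔT = 3.77×20.8×(938−389) = 43000 J.
Q = ΔU + W = nCpΔT = 60200 J.

60200 J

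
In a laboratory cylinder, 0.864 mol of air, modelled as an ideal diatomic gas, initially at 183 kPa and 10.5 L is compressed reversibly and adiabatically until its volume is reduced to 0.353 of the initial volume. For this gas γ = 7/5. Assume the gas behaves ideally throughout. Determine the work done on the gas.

2480 J

T₁ = P₁V₁/(nR) = 183×10.5/(0.864×8.314) = 267 K.
Adiabatic: TV^(γ−1) = const ⇒ T₂ = 267×(2.83)^0.400 = 406 K; PV^γ = const ⇒ P₂ = 786 kPa.
ΔU = nCvΔT = 0.864×20.8×(406−267) = 2480 J.
Q = 0 for an adiabatic process, so W = −ΔU = -2480 J.
Work done on the gas = −W_by = 2480 J.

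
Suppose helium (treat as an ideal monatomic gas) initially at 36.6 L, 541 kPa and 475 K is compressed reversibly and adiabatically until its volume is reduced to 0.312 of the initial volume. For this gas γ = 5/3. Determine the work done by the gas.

-34900 J

n = P₁V₁/(RT₁) = 541×36.6/(8.314×475) = 5.01 mol.
Adiabatic: TV^(γ−1) = const ⇒ T₂ = 475×(3.21)^0.667 = 1030 K; PV^γ = const ⇒ P₂ = 3770 kPa.
ΔU = nCvΔT = 5.01×12.5×(1030−475) = 34900 J.
Q = 0 for an adiabatic process, so W = −ΔU = -34900 J.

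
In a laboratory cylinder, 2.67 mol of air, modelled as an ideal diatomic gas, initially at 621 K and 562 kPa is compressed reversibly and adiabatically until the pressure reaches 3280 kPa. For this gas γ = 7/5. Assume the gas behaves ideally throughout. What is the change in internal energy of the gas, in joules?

V₁ = nRT₁/P₁ = 2.67×8.314×621/562 = 24.5 L.
Adiabatic: T₂/T₁ = (P₂/P₁)^((γ−1)/γ) ⇒ T₂ = 621×(5.84)^0.286 = 1030 K; V₂ = 6.96 L.
For an ideal gas ΔU = nCvΔT with Cv = (5/2)R = 20.8 J/(mol·K).
ΔU = 2.67×20.8×(1030−621) = 22600 J.

22600 J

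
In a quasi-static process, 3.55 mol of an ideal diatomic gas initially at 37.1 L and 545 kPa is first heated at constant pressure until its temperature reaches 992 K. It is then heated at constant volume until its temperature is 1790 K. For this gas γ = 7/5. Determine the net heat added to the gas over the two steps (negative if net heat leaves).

T₁ = P₁V₁/(nR) = 545×37.1/(3.55×8.314) = 685 K.
Step 1 — Isobaric: P stays 545 kPa; V/T = const ⇒ T₂ = 992 K, V₂ = 53.7 L.
W = PΔV = 545×(53.7−37.1) kPa·L = 9060 J.
ΔU = nCvΔT = 3.55×20.8×(992−685) = 22600 J.
Q = ΔU + W = nCpΔT = 31700 J.
State after step 1: P = 545 kPa, V = 53.7 L, T = 992 K.
Step 2 — Isochoric: V stays 53.7 L; P/T = const ⇒ T₂ = 1790 K, P₂ = 983 kPa.
W = 0 (no volume change).
ΔU = nCvΔT = 3.55×20.8×(1790−992) = 58900 J.
Q = ΔU = 58900 J.
Net over both steps: W = 9060 J, Q = 90600 J, ΔU = 81500 J.

90600 J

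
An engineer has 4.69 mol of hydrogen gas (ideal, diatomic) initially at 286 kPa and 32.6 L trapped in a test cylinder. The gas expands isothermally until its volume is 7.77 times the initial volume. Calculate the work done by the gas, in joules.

19100 J

T₁ = P₁V₁/(nR) = 286×32.6/(4.69×8.314) = 239 K.
Isothermal: T stays 239 K; PV = const ⇒ V₂ = 253 L, P₂ = 36.8 kPa.
W = nRT ln(V₂/V₁) = 4.69×8.314×239×ln(7.77) = 19100 J.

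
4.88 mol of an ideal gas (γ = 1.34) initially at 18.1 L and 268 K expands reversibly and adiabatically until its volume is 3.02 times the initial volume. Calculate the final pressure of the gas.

137 kPa

P₁ = nRT₁/V₁ = 4.88×8.314×268/18.1 = 601 kPa.
Adiabatic: TV^(γ−1) = const ⇒ T₂ = 268×(0.331)^0.340 = 184 K; PV^γ = const ⇒ P₂ = 137 kPa.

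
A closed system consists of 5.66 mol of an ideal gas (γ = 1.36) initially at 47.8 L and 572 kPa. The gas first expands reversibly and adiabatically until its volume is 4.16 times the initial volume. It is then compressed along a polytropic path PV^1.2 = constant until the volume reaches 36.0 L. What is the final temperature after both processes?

T₁ = P₁V₁/(nR) = 572×47.8/(5.66×8.314) = 581 K.
Step 1 — Adiabatic: TV^(γ−1) = const ⇒ T₂ = 581×(0.240)^0.360 = 348 K; PV^γ = const ⇒ P₂ = 82.3 kPa.
ΔU = nCvΔT = 5.66×23.1×(348−581) = -30500 J.
Q = 0 for an adiabatic process, so W = −ΔU = 30500 J.
State after step 1: P = 82.3 kPa, V = 199 L, T = 348 K.
Step 2 — Polytropic n=1.2: T₂ = T₁(V₁/V₂)^(n−1) = 348×(5.52)^0.20 = 490 K; P₂ = P₁(V₁/V₂)^n = 640 kPa.
W = (P₁V₁−P₂V₂)/(n−1) = (82.3×199−640×36.0)/0.20 = -33300 J.
ΔU = nCvΔT = 5.66×23.1×(490−348) = 18500 J.
Q = ΔU + W = -14800 J.
Net over both steps: W = -2860 J, Q = -14800 J, ΔU = -12000 J.

490 K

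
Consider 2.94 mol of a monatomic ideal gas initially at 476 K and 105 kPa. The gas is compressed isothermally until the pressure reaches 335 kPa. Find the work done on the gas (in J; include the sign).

13500 J

V₁ = nRT₁/P₁ = 2.94×8.314×476/105 = 111 L.
Isothermal: T stays 476 K; PV = const ⇒ V₂ = 34.7 L, P₂ = 335 kPa.
W = nRT ln(V₂/V₁) = 2.94×8.314×476×ln(0.313) = -13500 J.
Work done on the gas = −W_by = 13500 J.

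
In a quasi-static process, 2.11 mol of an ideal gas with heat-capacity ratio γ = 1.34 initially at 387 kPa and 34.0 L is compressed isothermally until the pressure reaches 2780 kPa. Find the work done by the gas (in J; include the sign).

T₁ = P₁V₁/(nR) = 387×34.0/(2.11×8.314) = 750 K.
Isothermal: T stays 750 K; PV = const ⇒ V₂ = 4.73 L, P₂ = 2780 kPa.
W = nRT ln(V₂/V₁) = 2.11×8.314×750×ln(0.139) = -25900 J.

-25900 J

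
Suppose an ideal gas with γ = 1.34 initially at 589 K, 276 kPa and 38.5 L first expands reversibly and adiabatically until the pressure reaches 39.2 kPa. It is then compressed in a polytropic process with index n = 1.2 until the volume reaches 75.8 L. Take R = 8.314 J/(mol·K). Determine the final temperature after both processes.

n = P₁V₁/(RT₁) = 276×38.5/(8.314×589) = 2.17 mol.
Step 1 — Adiabatic: T₂/T₁ = (P₂/P₁)^((γ−1)/γ) ⇒ T₂ = 589×(0.142)^0.254 = 359 K; V₂ = 165 L.
ΔU = nCvΔT = 2.17×24.5×(359−589) = -12200 J.
Q = 0 for an adiabatic process, so W = −ΔU = 12200 J.
State after step 1: P = 39.2 kPa, V = 165 L, T = 359 K.
Step 2 — Polytropic n=1.2: T₂ = T₁(V₁/V₂)^(n−1) = 359×(2.18)^0.20 = 419 K; P₂ = P₁(V₁/V₂)^n = 99.8 kPa.
W = (P₁V₁−P₂V₂)/(n−1) = (39.2×165−99.8×75.8)/0.20 = -5460 J.
ΔU = nCvΔT = 2.17×24.5×(419−359) = 3210 J.
Q = ΔU + W = -2250 J.
Net over both steps: W = 6750 J, Q = -2250 J, ΔU = -8990 J.

419 K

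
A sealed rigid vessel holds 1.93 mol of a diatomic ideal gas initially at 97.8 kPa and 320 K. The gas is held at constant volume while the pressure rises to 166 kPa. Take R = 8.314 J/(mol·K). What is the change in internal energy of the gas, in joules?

V₁ = nRT₁/P₁ = 1.93×8.314×320/97.8 = 52.5 L.
Isochoric: V stays 52.5 L; P/T = const ⇒ T₂ = 543 K, P₂ = 166 kPa.
For an ideal gas ΔU = nCvΔT with Cv = (5/2)R = 20.8 J/(mol·K).
ΔU = 1.93×20.8×(543−320) = 8950 J.

8950 J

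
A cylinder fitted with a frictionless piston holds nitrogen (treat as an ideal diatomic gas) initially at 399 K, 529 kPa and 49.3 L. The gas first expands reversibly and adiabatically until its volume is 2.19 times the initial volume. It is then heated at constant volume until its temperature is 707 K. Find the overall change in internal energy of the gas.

n = P₁V₁/(RT₁) = 529×49.3/(8.314×399) = 7.86 mol.
Step 1 — Adiabatic: TV^(γ−1) = const ⇒ T₂ = 399×(0.457)^0.400 = 292 K; PV^γ = const ⇒ P₂ = 177 kPa.
ΔU = nCvΔT = 7.86×20.8×(292−399) = -17500 J.
Q = 0 for an adiabatic process, so W = −ΔU = 17500 J.
State after step 1: P = 177 kPa, V = 108 L, T = 292 K.
Step 2 — Isochoric: V stays 108 L; P/T = const ⇒ T₂ = 707 K, P₂ = 428 kPa.
W = 0 (no volume change).
ΔU = nCvΔT = 7.86×20.8×(707−292) = 67900 J.
Q = ΔU = 67900 J.
Net over both steps: W = 17500 J, Q = 67900 J, ΔU = 50300 J.

50300 J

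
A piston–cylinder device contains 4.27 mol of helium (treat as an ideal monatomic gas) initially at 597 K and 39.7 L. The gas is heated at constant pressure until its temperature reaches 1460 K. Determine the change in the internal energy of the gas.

46000 J

P₁ = nRT₁/V₁ = 4.27×8.314×597/39.7 = 534 kPa.
Isobaric: P stays 534 kPa; V/T = const ⇒ T₂ = 1460 K, V₂ = 97.1 L.
For an ideal gas ΔU = nCvΔT with Cv = (3/2)R = 12.5 J/(mol·K).
ΔU = 4.27×12.5×(1460−597) = 46000 J.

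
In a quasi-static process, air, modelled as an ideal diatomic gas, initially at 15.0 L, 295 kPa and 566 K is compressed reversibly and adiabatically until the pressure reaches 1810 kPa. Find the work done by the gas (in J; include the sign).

-7510 J

n = P₁V₁/(RT₁) = 295×15.0/(8.314×566) = 0.940 mol.
Adiabatic: T₂/T₁ = (P₂/P₁)^((γ−1)/γ) ⇒ T₂ = 566×(6.14)^0.286 = 950 K; V₂ = 4.11 L.
ΔU = nCvΔT = 0.940×20.8×(950−566) = 7510 J.
Q = 0 for an adiabatic process, so W = −ΔU = -7510 J.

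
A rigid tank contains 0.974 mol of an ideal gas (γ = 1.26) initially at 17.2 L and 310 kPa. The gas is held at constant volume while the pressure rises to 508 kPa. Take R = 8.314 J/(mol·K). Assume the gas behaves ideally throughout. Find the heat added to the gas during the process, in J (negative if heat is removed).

13100 J

T₁ = P₁V₁/(nR) = 310×17.2/(0.974×8.314) = 658 K.
Isochoric: V stays 17.2 L; P/T = const ⇒ T₂ = 1080 K, P₂ = 508 kPa.
W = 0 (no volume change).
ΔU = nCvΔT = 0.974×32.0×(1080−658) = 13100 J.
Q = ΔU = 13100 J.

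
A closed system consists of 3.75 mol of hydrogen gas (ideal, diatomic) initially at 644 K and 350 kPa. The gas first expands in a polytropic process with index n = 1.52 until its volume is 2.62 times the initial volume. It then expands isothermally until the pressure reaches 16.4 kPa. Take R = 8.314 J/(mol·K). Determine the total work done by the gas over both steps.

V₁ = nRT₁/P₁ = 3.75×8.314×644/350 = 57.4 L.
Step 1 — Polytropic n=1.52: T₂ = T₁(V₁/V₂)^(n−1) = 644×(0.382)^0.52 = 390 K; P₂ = P₁(V₁/V₂)^n = 81.0 kPa.
W = (P₁V₁−P₂V₂)/(n−1) = (350×57.4−81.0×150)/0.52 = 15200 J.
ΔU = nCvΔT = 3.75×20.8×(390−644) = -19800 J.
Q = ΔU + W = -4560 J.
State after step 1: P = 81.0 kPa, V = 150 L, T = 390 K.
Step 2 — Isothermal: T stays 390 K; PV = const ⇒ V₂ = 742 L, P₂ = 16.4 kPa.
ΔU = 0 (ideal gas, T constant).
W = nRT ln(V₂/V₁) = 3.75×8.314×390×ln(4.94) = 19400 J.
Q = ΔU + W = 19400 J.
Net over both steps: W = 34600 J, Q = 14900 J, ΔU = -19800 J.

34600 J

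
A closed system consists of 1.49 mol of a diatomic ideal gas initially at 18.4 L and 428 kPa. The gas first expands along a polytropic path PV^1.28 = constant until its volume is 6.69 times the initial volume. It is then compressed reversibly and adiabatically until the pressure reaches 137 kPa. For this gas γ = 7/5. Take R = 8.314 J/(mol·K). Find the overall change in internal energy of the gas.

T₁ = P₁V₁/(nR) = 428×18.4/(1.49×8.314) = 636 K.
Step 1 — Polytropic n=1.28: T₂ = T₁(V₁/V₂)^(n−1) = 636×(0.149)^0.28 = 373 K; P₂ = P₁(V₁/V₂)^n = 37.6 kPa.
W = (P₁V₁−P₂V₂)/(n−1) = (428×18.4−37.6×123)/0.28 = 11600 J.
ΔU = nCvΔT = 1.49×20.8×(373−636) = -8120 J.
Q = ΔU + W = 3480 J.
State after step 1: P = 37.6 kPa, V = 123 L, T = 373 K.
Step 2 — Adiabatic: T₂/T₁ = (P₂/P₁)^((γ−1)/γ) ⇒ T₂ = 373×(3.65)^0.286 = 540 K; V₂ = 48.9 L.
ΔU = nCvΔT = 1.49×20.8×(540−373) = 5170 J.
Q = 0 for an adiabatic process, so W = −ΔU = -5170 J.
Net over both steps: W = 6440 J, Q = 3480 J, ΔU = -2950 J.

-2950 J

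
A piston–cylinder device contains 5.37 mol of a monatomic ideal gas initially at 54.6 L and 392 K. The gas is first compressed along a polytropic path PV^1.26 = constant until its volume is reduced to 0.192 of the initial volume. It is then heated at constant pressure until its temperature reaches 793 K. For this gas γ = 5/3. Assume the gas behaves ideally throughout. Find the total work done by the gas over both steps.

P₁ = nRT₁/V₁ = 5.37×8.314×392/54.6 = 321 kPa.
Step 1 — Polytropic n=1.26: T₂ = T₁(V₁/V₂)^(n−1) = 392×(5.21)^0.26 = 602 K; P₂ = P₁(V₁/V₂)^n = 2560 kPa.
W = (P₁V₁−P₂V₂)/(n−1) = (321×54.6−2560×10.5)/0.26 = -36100 J.
ΔU = nCvΔT = 5.37×12.5×(602−392) = 14100 J.
Q = ΔU + W = -22000 J.
State after step 1: P = 2560 kPa, V = 10.5 L, T = 602 K.
Step 2 — Isobaric: P stays 2560 kPa; V/T = const ⇒ T₂ = 793 K, V₂ = 13.8 L.
W = PΔV = 2560×(13.8−10.5) kPa·L = 8530 J.
ΔU = nCvΔT = 5.37×12.5×(793−602) = 12800 J.
Q = ΔU + W = nCpΔT = 21300 J.
Net over both steps: W = -27500 J, Q = -688 J, ΔU = 26900 J.

-27500 J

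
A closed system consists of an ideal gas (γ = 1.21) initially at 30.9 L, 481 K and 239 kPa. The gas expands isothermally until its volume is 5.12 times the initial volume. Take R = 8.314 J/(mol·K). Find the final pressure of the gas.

46.7 kPa

Isothermal: T stays 481 K; PV = const ⇒ V₂ = 158 L, P₂ = 46.7 kPa.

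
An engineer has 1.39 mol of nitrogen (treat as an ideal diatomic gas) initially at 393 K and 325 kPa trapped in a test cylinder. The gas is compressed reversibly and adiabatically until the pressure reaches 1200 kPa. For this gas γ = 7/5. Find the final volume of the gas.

5.50 L

V₁ = nRT₁/P₁ = 1.39×8.314×393/325 = 14.0 L.
Adiabatic: T₂/T₁ = (P₂/P₁)^((γ−1)/γ) ⇒ T₂ = 393×(3.69)^0.286 = 571 K; V₂ = 5.50 L.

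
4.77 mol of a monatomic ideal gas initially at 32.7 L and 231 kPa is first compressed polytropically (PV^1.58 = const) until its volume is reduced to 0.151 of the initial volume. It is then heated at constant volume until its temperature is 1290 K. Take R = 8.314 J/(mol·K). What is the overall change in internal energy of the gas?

65400 J

T₁ = P₁V₁/(nR) = 231×32.7/(4.77×8.314) = 190 K.
Step 1 — Polytropic n=1.58: T₂ = T₁(V₁/V₂)^(n−1) = 190×(6.62)^0.58 = 570 K; P₂ = P₁(V₁/V₂)^n = 4580 kPa.
W = (P₁V₁−P₂V₂)/(n−1) = (231×32.7−4580×4.94)/0.58 = -26000 J.
ΔU = nCvΔT = 4.77×12.5×(570−190) = 22600 J.
Q = ΔU + W = -3380 J.
State after step 1: P = 4580 kPa, V = 4.94 L, T = 570 K.
Step 2 — Isochoric: V stays 4.94 L; P/T = const ⇒ T₂ = 1290 K, P₂ = 10400 kPa.
W = 0 (no volume change).
ΔU = nCvΔT = 4.77×12.5×(1290−570) = 42800 J.
Q = ΔU = 42800 J.
Net over both steps: W = -26000 J, Q = 39400 J, ΔU = 65400 J.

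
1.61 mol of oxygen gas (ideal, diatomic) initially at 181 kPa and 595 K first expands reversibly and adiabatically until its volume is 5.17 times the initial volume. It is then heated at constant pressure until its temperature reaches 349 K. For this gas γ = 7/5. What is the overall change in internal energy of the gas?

-8230 J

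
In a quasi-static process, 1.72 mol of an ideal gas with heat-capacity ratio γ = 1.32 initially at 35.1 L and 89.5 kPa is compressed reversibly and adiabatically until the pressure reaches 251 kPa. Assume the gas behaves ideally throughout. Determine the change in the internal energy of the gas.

T₁ = P₁V₁/(nR) = 89.5×35.1/(1.72×8.314) = 220 K.
Adiabatic: T₂/T₁ = (P₂/P₁)^((γ−1)/γ) ⇒ T₂ = 220×(2.80)^0.242 = 282 K; V₂ = 16.1 L.
For an ideal gas ΔU = nCvΔT with Cv = R/(γ−1) = 26.0 J/(mol·K).
ΔU = 1.72×26.0×(282−220) = 2790 J.

2790 J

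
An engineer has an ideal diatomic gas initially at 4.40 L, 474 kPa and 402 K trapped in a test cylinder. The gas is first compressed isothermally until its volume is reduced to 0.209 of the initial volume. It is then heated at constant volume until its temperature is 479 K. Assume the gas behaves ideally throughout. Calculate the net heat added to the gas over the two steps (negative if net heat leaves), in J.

n = P₁V₁/(RT₁) = 474×4.40/(8.314×402) = 0.624 mol.
Step 1 — Isothermal: T stays 402 K; PV = const ⇒ V₂ = 0.920 L, P₂ = 2270 kPa.
ΔU = 0 (ideal gas, T constant).
W = nRT ln(V₂/V₁) = 0.624×8.314×402×ln(0.209) = -3260 J.
Q = ΔU + W = -3260 J.
State after step 1: P = 2270 kPa, V = 0.920 L, T = 402 K.
Step 2 — Isochoric: V stays 0.920 L; P/T = const ⇒ T₂ = 479 K, P₂ = 2700 kPa.
W = 0 (no volume change).
ΔU = nCvΔT = 0.624×20.8×(479−402) = 999 J.
Q = ΔU = 999 J.
Net over both steps: W = -3260 J, Q = -2270 J, ΔU = 999 J.

-2270 J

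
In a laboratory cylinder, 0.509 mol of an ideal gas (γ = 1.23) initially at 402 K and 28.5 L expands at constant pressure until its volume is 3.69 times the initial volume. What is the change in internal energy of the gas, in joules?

19900 J

P₁ = nRT₁/V₁ = 0.509×8.314×402/28.5 = 59.7 kPa.
Isobaric: P stays 59.7 kPa; V/T = const ⇒ T₂ = 1480 K, V₂ = 105 L.
For an ideal gas ΔU = nCvΔT with Cv = R/(γ−1) = 36.1 J/(mol·K).
ΔU = 0.509×36.1×(1480−402) = 19900 J.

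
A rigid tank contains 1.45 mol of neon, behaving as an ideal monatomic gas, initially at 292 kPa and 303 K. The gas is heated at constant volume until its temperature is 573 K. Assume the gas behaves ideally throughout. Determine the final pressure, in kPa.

552 kPa

V₁ = nRT₁/P₁ = 1.45×8.314×303/292 = 12.5 L.
Isochoric: V stays 12.5 L; P/T = const ⇒ T₂ = 573 K, P₂ = 552 kPa.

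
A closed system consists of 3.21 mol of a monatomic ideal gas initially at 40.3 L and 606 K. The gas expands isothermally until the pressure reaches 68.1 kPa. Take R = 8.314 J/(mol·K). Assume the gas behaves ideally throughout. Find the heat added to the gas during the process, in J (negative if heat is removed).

28700 J

P₁ = nRT₁/V₁ = 3.21×8.314×606/40.3 = 401 kPa.
Isothermal: T stays 606 K; PV = const ⇒ V₂ = 237 L, P₂ = 68.1 kPa.
ΔU = 0 (ideal gas, T constant).
W = nRT ln(V₂/V₁) = 3.21×8.314×606×ln(5.89) = 28700 J.
Q = ΔU + W = 28700 J.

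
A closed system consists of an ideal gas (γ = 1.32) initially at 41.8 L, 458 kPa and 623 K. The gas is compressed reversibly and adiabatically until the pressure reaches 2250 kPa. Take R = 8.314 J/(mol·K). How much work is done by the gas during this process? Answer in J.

n = P₁V₁/(RT₁) = 458×41.8/(8.314×623) = 3.70 mol.
Adiabatic: T₂/T₁ = (P₂/P₁)^((γ−1)/γ) ⇒ T₂ = 623×(4.91)^0.242 = 916 K; V₂ = 12.5 L.
ΔU = nCvΔT = 3.70×26.0×(916−623) = 28200 J.
Q = 0 for an adiabatic process, so W = −ΔU = -28200 J.

-28200 J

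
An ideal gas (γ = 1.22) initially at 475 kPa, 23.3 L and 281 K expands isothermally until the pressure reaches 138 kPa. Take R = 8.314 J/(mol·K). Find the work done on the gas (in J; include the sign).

n = P₁V₁/(RT₁) = 475×23.3/(8.314×281) = 4.74 mol.
Isothermal: T stays 281 K; PV = const ⇒ V₂ = 80.2 L, P₂ = 138 kPa.
W = nRT ln(V₂/V₁) = 4.74×8.314×281×ln(3.44) = 13700 J.
Work done on the gas = −W_by = -13700 J.

-13700 J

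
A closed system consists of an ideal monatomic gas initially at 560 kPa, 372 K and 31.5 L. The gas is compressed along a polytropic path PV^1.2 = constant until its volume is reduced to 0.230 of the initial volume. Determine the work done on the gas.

30100 J

n = P₁V₁/(RT₁) = 560×31.5/(8.314×372) = 5.70 mol.
Polytropic n=1.2: T₂ = T₁(V₁/V₂)^(n−1) = 372×(4.35)^0.20 = 499 K; P₂ = P₁(V₁/V₂)^n = 3270 kPa.
W = (P₁V₁−P₂V₂)/(n−1) = (560×31.5−3270×7.25)/0.20 = -30100 J.
Work done on the gas = −W_by = 30100 J.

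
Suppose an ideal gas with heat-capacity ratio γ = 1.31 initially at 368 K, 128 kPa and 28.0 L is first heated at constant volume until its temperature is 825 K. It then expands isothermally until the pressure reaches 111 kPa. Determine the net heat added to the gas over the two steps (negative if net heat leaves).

22000 J

n = P₁V₁/(RT₁) = 128×28.0/(8.314×368) = 1.17 mol.
Step 1 — Isochoric: V stays 28.0 L; P/T = const ⇒ T₂ = 825 K, P₂ = 287 kPa.
W = 0 (no volume change).
ΔU = nCvΔT = 1.17×26.8×(825−368) = 14400 J.
Q = ΔU = 14400 J.
State after step 1: P = 287 kPa, V = 28.0 L, T = 825 K.
Step 2 — Isothermal: T stays 825 K; PV = const ⇒ V₂ = 72.4 L, P₂ = 111 kPa.
ΔU = 0 (ideal gas, T constant).
W = nRT ln(V₂/V₁) = 1.17×8.314×825×ln(2.59) = 7630 J.
Q = ΔU + W = 7630 J.
Net over both steps: W = 7630 J, Q = 22000 J, ΔU = 14400 J.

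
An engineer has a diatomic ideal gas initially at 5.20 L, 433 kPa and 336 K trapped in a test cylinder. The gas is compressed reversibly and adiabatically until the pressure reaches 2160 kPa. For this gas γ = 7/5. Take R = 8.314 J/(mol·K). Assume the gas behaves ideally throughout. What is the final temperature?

532 K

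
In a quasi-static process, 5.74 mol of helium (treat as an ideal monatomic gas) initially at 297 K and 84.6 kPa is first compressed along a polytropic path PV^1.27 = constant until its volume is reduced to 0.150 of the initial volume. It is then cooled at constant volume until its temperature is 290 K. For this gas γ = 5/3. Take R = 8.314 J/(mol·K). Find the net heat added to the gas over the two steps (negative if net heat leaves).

-35600 J

V₁ = nRT₁/P₁ = 5.74×8.314×297/84.6 = 168 L.
Step 1 — Polytropic n=1.27: T₂ = T₁(V₁/V₂)^(n−1) = 297×(6.67)^0.27 = 496 K; P₂ = P₁(V₁/V₂)^n = 941 kPa.
W = (P₁V₁−P₂V₂)/(n−1) = (84.6×168−941×25.1)/0.27 = -35100 J.
ΔU = nCvΔT = 5.74×12.5×(496−297) = 14200 J.
Q = ΔU + W = -20900 J.
State after step 1: P = 941 kPa, V = 25.1 L, T = 496 K.
Step 2 — Isochoric: V stays 25.1 L; P/T = const ⇒ T₂ = 290 K, P₂ = 551 kPa.
W = 0 (no volume change).
ΔU = nCvΔT = 5.74×12.5×(290−496) = -14700 J.
Q = ΔU = -14700 J.
Net over both steps: W = -35100 J, Q = -35600 J, ΔU = -501 J.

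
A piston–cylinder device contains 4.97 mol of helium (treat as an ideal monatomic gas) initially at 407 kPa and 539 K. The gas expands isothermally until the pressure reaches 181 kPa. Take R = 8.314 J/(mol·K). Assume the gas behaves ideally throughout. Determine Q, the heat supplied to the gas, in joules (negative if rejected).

18000 J

V₁ = nRT₁/P₁ = 4.97×8.314×539/407 = 54.7 L.
Isothermal: T stays 539 K; PV = const ⇒ V₂ = 123 L, P₂ = 181 kPa.
ΔU = 0 (ideal gas, T constant).
W = nRT ln(V₂/V₁) = 4.97×8.314×539×ln(2.25) = 18000 J.
Q = ΔU + W = 18000 J.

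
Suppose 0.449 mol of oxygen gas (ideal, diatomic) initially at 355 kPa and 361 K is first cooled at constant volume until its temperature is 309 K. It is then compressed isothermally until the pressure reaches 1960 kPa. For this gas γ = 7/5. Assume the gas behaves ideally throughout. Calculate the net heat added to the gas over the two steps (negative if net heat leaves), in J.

-2640 J

V₁ = nRT₁/P₁ = 0.449×8.314×361/355 = 3.80 L.
Step 1 — Isochoric: V stays 3.80 L; P/T = const ⇒ T₂ = 309 K, P₂ = 304 kPa.
W = 0 (no volume change).
ΔU = nCvΔT = 0.449×20.8×(309−361) = -485 J.
Q = ΔU = -485 J.
State after step 1: P = 304 kPa, V = 3.80 L, T = 309 K.
Step 2 — Isothermal: T stays 309 K; PV = const ⇒ V₂ = 0.589 L, P₂ = 1960 kPa.
ΔU = 0 (ideal gas, T constant).
W = nRT ln(V₂/V₁) = 0.449×8.314×309×ln(0.155) = -2150 J.
Q = ΔU + W = -2150 J.
Net over both steps: W = -2150 J, Q = -2640 J, ΔU = -485 J.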